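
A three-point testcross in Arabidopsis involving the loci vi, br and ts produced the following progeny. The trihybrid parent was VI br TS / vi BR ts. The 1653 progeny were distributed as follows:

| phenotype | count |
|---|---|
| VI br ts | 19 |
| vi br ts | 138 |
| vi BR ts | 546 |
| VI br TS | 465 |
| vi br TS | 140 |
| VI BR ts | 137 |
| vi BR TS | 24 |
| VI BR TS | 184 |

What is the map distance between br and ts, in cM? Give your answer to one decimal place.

22.1 cM

The two rarest classes, VI br ts and vi BR TS, are the double crossovers. Comparing them with the parentals, only the ts allele has switched, so ts is the middle locus and the order is vi – ts – br.
Crossovers in the ts–br interval produce the single-crossover classes VI BR TS and vi br ts (184 + 138 = 322) plus the double crossovers (43).
RF(ts–br) = (322 + 43) / 1653 = 365/1653 = 0.2208 → 22.1 cM.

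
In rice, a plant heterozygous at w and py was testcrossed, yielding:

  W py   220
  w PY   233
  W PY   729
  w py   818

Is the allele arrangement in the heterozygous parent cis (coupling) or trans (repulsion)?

cis

The two most frequent classes are W PY (729) and w py (818); these are the parental (non-recombinant) types.
So the F1 carried W PY on one chromosome and w py on the other — the recessive alleles are on the same chromosome (cis / coupling).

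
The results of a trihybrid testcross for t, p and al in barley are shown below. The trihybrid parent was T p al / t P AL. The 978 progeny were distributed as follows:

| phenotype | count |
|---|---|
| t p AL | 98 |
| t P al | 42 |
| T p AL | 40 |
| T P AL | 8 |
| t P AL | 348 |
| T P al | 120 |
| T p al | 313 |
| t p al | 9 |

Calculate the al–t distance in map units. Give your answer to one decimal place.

10.1 map units

The two rarest classes, t p al and T P AL, are the double crossovers. Comparing them with the parentals, only the t allele has switched, so t is the middle locus and the order is al – t – p.
Crossovers in the al–t interval produce the single-crossover classes T p AL and t P al (40 + 42 = 82) plus the double crossovers (17).
RF(al–t) = (82 + 17) / 978 = 99/978 = 0.1012 → 10.1 map units.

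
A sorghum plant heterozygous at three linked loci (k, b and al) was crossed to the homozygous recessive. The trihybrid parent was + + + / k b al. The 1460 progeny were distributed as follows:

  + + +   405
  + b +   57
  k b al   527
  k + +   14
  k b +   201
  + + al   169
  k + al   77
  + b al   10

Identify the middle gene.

k

The two rarest classes, k + + and + b al, are the double crossovers. Comparing them with the parentals, only the k allele has switched, so k is the middle locus and the order is b – k – al.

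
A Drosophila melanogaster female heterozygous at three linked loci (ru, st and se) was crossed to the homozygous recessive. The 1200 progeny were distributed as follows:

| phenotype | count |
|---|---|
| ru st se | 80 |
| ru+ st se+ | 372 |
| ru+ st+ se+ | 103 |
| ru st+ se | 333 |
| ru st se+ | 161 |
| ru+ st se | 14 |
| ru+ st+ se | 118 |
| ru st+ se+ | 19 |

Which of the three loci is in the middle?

The two most frequent reciprocal classes, ru st+ se and ru+ st se+, are the parental types, so the F1 was ru st+ se / ru+ st se+.
The two rarest classes, ru st+ se+ and ru+ st se, are the double crossovers. Comparing them with the parentals, only the se allele has switched, so se is the middle locus and the order is ru – se – st.

se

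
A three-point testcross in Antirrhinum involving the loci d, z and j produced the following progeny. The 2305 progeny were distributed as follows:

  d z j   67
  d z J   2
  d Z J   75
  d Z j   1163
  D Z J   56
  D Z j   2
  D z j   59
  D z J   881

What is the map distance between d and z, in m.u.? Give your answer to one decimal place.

The two most frequent reciprocal classes, D z J and d Z j, are the parental types, so the F1 was D z J / d Z j.
The two rarest classes, d z J and D Z j, are the double crossovers. Comparing them with the parentals, only the d allele has switched, so d is the middle locus and the order is j – d – z.
Crossovers in the d–z interval produce the single-crossover classes D Z J and d z j (56 + 67 = 123) plus the double crossovers (4).
RF(d–z) = (123 + 4) / 2305 = 127/2305 = 0.0551 → 5.5 m.u.

5.5 m.u.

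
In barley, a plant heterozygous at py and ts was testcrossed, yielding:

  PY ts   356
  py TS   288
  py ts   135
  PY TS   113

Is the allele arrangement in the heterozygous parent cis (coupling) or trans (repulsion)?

The two most frequent classes are PY ts (356) and py TS (288); these are the parental (non-recombinant) types.
So the F1 carried PY ts on one chromosome and py TS on the other — the recessive alleles are on opposite chromosomes (trans / repulsion).

trans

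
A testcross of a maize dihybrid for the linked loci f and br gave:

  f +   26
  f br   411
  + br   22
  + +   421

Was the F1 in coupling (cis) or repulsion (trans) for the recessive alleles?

cis

The two most frequent classes are + + (421) and f br (411); these are the parental (non-recombinant) types.
So the F1 carried + + on one chromosome and f br on the other — the recessive alleles are on the same chromosome (cis / coupling).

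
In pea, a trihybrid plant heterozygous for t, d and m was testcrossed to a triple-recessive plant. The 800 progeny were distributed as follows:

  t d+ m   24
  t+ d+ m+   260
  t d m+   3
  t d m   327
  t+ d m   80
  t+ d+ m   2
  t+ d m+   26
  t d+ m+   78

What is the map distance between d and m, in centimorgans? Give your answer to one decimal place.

The two most frequent reciprocal classes, t+ d+ m+ and t d m, are the parental types, so the F1 was t+ d+ m+ / t d m.
The two rarest classes, t+ d+ m and t d m+, are the double crossovers. Comparing them with the parentals, only the m allele has switched, so m is the middle locus and the order is t – m – d.
Crossovers in the m–d interval produce the single-crossover classes t+ d m+ and t d+ m (26 + 24 = 50) plus the double crossovers (5).
RF(m–d) = (50 + 5) / 800 = 55/800 = 0.0688 → 6.9 centimorgans.

6.9 centimorgans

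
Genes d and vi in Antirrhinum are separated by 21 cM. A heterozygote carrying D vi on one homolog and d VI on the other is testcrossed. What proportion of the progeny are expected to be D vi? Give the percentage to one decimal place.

39.5%

A map distance of 21 cM corresponds to a recombination frequency of 0.210.
The F1 is D vi / d VI, so D vi is a parental gamete class with expected frequency (1 − r)/2 = 0.790/2 = 0.3950.
That is 0.3950 = 39.5% of the progeny.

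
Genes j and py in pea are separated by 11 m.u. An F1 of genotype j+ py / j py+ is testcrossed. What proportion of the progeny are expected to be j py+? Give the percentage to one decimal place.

44.5%

A map distance of 11 m.u. corresponds to a recombination frequency of 0.110.
The F1 is j+ py / j py+, so j py+ is a parental gamete class with expected frequency (1 − r)/2 = 0.890/2 = 0.4450.
That is 0.4450 = 44.5% of the progeny.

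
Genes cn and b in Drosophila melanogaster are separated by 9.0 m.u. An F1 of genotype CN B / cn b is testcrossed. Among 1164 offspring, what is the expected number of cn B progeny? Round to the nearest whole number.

52

A map distance of 9.0 m.u. corresponds to a recombination frequency of 0.090.
The F1 is CN B / cn b, so cn B is a recombinant gamete class with expected frequency r/2 = 0.090/2 = 0.0450.
Expected number = 0.0450 × 1164 = 52.38 ≈ 52.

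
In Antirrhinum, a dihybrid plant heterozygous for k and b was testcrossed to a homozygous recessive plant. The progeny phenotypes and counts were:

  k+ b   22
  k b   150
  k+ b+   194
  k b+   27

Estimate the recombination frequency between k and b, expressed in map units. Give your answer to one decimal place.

The two most frequent classes, k+ b+ (194) and k b (150), are the parental types, so the F1 was k+ b+ / k b.
The recombinant classes are k+ b and k b+: 22 + 27 = 49.
Recombination frequency = 49/393 = 0.1247 ≈ 12.5%, i.e. 12.5 map units.

12.5 map units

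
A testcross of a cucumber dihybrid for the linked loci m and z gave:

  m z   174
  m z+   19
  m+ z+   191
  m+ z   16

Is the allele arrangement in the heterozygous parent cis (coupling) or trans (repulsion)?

The two most frequent classes are m+ z+ (191) and m z (174); these are the parental (non-recombinant) types.
So the F1 carried m+ z+ on one chromosome and m z on the other — the recessive alleles are on the same chromosome (cis / coupling).

cis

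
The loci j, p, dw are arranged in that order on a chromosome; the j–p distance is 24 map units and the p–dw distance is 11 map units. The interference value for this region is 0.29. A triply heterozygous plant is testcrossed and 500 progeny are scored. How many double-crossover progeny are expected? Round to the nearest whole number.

9

Map distances give recombination frequencies of 0.240 and 0.110 for the two intervals.
With interference 0.29 (so coincidence = 0.71), expected double-crossover frequency = 0.240 × 0.110 × 0.71 = 0.01874.
Expected number = 0.01874 × 500 = 9.37 ≈ 9.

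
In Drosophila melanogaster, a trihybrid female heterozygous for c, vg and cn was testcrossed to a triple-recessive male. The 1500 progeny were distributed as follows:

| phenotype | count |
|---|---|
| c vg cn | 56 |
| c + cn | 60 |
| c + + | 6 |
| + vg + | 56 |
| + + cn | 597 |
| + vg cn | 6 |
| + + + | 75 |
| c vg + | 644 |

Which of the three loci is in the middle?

vg

The two most frequent reciprocal classes, c vg + and + + cn, are the parental types, so the F1 was c vg + / + + cn.
The two rarest classes, c + + and + vg cn, are the double crossovers. Comparing them with the parentals, only the vg allele has switched, so vg is the middle locus and the order is c – vg – cn.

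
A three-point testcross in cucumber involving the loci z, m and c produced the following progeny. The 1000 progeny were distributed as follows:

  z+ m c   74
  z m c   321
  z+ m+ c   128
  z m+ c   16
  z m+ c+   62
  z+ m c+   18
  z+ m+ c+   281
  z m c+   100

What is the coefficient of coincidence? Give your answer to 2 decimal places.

0.76

The two most frequent reciprocal classes, z+ m+ c+ and z m c, are the parental types, so the F1 was z+ m+ c+ / z m c.
The two rarest classes, z+ m c+ and z m+ c, are the double crossovers. Comparing them with the parentals, only the m allele has switched, so m is the middle locus and the order is c – m – z.
c–m: (228 + 34)/1000 = 0.2620; m–z: (136 + 34)/1000 = 0.1700.
Expected DCO frequency = 0.2620 × 0.1700 ≈ 0.04454; observed = 34/1000 ≈ 0.03400.
Coefficient of coincidence = 0.03400/0.04454 ≈ 0.76.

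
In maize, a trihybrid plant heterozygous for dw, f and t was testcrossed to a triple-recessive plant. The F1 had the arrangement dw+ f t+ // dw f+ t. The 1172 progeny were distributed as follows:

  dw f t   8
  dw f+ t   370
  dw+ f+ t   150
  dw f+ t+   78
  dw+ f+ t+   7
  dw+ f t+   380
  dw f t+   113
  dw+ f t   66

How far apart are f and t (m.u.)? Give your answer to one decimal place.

The two rarest classes, dw+ f+ t+ and dw f t, are the double crossovers. Comparing them with the parentals, only the f allele has switched, so f is the middle locus and the order is t – f – dw.
Crossovers in the t–f interval produce the single-crossover classes dw+ f t and dw f+ t+ (66 + 78 = 144) plus the double crossovers (15).
RF(t–f) = (144 + 15) / 1172 = 159/1172 = 0.1357 → 13.6 m.u.

13.6 m.u.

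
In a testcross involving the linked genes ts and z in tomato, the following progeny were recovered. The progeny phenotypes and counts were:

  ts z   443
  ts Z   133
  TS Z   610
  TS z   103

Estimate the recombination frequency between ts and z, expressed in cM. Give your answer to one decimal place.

18.3 cM

The two most frequent classes, TS Z (610) and ts z (443), are the parental types, so the F1 was TS Z / ts z.
The recombinant classes are TS z and ts Z: 103 + 133 = 236.
Recombination frequency = 236/1289 = 0.1831 ≈ 18.3%, i.e. 18.3 cM.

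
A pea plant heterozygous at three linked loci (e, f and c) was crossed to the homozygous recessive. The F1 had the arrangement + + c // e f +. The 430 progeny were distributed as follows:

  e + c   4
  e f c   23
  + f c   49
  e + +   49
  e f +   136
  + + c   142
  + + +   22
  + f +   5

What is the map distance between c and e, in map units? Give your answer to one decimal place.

12.6 map units

The two rarest classes, e + c and + f +, are the double crossovers. Comparing them with the parentals, only the e allele has switched, so e is the middle locus and the order is f – e – c.
Crossovers in the e–c interval produce the single-crossover classes + + + and e f c (22 + 23 = 45) plus the double crossovers (9).
RF(e–c) = (45 + 9) / 430 = 54/430 = 0.1256 → 12.6 map units.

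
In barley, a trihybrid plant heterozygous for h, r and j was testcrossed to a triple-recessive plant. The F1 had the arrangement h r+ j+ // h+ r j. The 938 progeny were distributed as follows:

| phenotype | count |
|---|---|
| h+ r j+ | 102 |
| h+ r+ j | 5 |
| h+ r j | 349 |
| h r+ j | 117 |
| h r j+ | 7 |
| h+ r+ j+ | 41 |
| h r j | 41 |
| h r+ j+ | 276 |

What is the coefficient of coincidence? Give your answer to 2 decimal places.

0.52

The two rarest classes, h r j+ and h+ r+ j, are the double crossovers. Comparing them with the parentals, only the r allele has switched, so r is the middle locus and the order is j – r – h.
j–r: (219 + 12)/938 = 0.2463; r–h: (82 + 12)/938 = 0.1002.
Expected DCO frequency = 0.2463 × 0.1002 ≈ 0.02468; observed = 12/938 ≈ 0.01279.
Coefficient of coincidence = 0.01279/0.02468 ≈ 0.52.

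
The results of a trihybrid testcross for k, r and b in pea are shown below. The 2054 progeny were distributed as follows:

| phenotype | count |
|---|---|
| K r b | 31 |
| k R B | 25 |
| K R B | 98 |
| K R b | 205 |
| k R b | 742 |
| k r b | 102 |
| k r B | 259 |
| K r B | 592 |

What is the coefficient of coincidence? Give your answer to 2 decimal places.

0.86

The two most frequent reciprocal classes, k R b and K r B, are the parental types, so the F1 was k R b / K r B.
The two rarest classes, k R B and K r b, are the double crossovers. Comparing them with the parentals, only the b allele has switched, so b is the middle locus and the order is k – b – r.
k–b: (464 + 56)/2054 = 0.2532; b–r: (200 + 56)/2054 = 0.1246.
Expected DCO frequency = 0.2532 × 0.1246 ≈ 0.03155; observed = 56/2054 ≈ 0.02726.
Coefficient of coincidence = 0.02726/0.03155 ≈ 0.86.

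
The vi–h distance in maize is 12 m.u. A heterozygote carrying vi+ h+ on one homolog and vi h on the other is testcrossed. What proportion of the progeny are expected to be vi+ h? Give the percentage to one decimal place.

6.0%

A map distance of 12 m.u. corresponds to a recombination frequency of 0.120.
The F1 is vi+ h+ / vi h, so vi+ h is a recombinant gamete class with expected frequency r/2 = 0.120/2 = 0.0600.
That is 0.0600 = 6.0% of the progeny.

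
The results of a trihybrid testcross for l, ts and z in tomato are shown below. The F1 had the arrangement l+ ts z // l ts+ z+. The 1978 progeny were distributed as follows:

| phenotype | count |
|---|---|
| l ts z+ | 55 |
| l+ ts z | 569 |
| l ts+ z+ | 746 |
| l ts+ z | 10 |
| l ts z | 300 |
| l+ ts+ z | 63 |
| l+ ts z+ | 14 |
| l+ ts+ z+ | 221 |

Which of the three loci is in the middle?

z

The two rarest classes, l+ ts z+ and l ts+ z, are the double crossovers. Comparing them with the parentals, only the z allele has switched, so z is the middle locus and the order is ts – z – l.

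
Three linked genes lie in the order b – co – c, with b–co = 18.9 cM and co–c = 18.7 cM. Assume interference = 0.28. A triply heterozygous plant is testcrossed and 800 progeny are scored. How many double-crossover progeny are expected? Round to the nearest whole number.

20

Map distances give recombination frequencies of 0.189 and 0.187 for the two intervals.
With interference 0.28 (so coincidence = 0.72), expected double-crossover frequency = 0.189 × 0.187 × 0.72 = 0.02545.
Expected number = 0.02545 × 800 = 20.36 ≈ 20.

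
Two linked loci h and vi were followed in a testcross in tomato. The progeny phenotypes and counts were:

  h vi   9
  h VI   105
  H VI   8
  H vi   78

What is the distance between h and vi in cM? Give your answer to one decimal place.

The two most frequent classes, H vi (78) and h VI (105), are the parental types, so the F1 was H vi / h VI.
The recombinant classes are H VI and h vi: 8 + 9 = 17.
Recombination frequency = 17/200 = 0.0850 ≈ 8.5%, i.e. 8.5 cM.

8.5 cM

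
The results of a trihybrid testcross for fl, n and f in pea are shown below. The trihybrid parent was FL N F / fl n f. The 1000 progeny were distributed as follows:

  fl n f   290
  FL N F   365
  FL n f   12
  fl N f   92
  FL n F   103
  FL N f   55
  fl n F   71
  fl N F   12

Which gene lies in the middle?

fl

The two rarest classes, fl N F and FL n f, are the double crossovers. Comparing them with the parentals, only the fl allele has switched, so fl is the middle locus and the order is n – fl – f.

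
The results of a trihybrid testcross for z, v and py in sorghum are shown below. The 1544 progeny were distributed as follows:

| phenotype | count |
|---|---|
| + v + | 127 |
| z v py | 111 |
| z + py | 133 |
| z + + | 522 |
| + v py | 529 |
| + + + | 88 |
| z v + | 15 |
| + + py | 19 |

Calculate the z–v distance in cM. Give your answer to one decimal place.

The two most frequent reciprocal classes, + v py and z + +, are the parental types, so the F1 was + v py / z + +.
The two rarest classes, + + py and z v +, are the double crossovers. Comparing them with the parentals, only the v allele has switched, so v is the middle locus and the order is z – v – py.
Crossovers in the z–v interval produce the single-crossover classes z v py and + + + (111 + 88 = 199) plus the double crossovers (34).
RF(z–v) = (199 + 34) / 1544 = 233/1544 = 0.1509 → 15.1 cM.

15.1 cM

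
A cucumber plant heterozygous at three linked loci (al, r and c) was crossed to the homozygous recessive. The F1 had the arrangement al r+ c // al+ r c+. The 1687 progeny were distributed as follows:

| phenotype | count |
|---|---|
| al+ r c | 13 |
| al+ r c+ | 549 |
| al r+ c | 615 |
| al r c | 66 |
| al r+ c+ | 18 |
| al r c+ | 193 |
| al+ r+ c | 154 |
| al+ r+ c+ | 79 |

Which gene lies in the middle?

The two rarest classes, al r+ c+ and al+ r c, are the double crossovers. Comparing them with the parentals, only the c allele has switched, so c is the middle locus and the order is al – c – r.

c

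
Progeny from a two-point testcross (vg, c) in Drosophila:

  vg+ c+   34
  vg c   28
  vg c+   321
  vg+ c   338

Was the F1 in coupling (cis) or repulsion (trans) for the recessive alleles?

The two most frequent classes are vg+ c (338) and vg c+ (321); these are the parental (non-recombinant) types.
So the F1 carried vg+ c on one chromosome and vg c+ on the other — the recessive alleles are on opposite chromosomes (trans / repulsion).

trans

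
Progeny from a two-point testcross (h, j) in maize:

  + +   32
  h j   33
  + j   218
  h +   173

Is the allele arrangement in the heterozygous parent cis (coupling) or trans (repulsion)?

The two most frequent classes are + j (218) and h + (173); these are the parental (non-recombinant) types.
So the F1 carried + j on one chromosome and h + on the other — the recessive alleles are on opposite chromosomes (trans / repulsion).

trans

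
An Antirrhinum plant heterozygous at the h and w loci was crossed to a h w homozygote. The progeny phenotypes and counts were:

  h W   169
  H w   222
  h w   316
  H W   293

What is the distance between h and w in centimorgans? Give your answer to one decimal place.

The two most frequent classes, H W (293) and h w (316), are the parental types, so the F1 was H W / h w.
The recombinant classes are H w and h W: 222 + 169 = 391.
Recombination frequency = 391/1000 = 0.3910 ≈ 39.1%, i.e. 39.1 centimorgans.

39.1 centimorgans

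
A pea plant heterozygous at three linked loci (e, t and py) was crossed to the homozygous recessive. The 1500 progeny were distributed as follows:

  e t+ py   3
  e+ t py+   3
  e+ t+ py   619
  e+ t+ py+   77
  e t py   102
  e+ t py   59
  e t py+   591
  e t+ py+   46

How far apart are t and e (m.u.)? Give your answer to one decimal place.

7.4 m.u.

The two most frequent reciprocal classes, e+ t+ py and e t py+, are the parental types, so the F1 was e+ t+ py / e t py+.
The two rarest classes, e t+ py and e+ t py+, are the double crossovers. Comparing them with the parentals, only the e allele has switched, so e is the middle locus and the order is t – e – py.
Crossovers in the t–e interval produce the single-crossover classes e+ t py and e t+ py+ (59 + 46 = 105) plus the double crossovers (6).
RF(t–e) = (105 + 6) / 1500 = 111/1500 = 0.0740 → 7.4 m.u.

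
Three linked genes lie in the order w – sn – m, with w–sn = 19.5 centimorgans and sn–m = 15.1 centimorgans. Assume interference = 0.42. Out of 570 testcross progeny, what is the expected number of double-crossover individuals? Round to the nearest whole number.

10

Map distances give recombination frequencies of 0.195 and 0.151 for the two intervals.
With interference 0.42 (so coincidence = 0.58), expected double-crossover frequency = 0.195 × 0.151 × 0.58 = 0.01708.
Expected number = 0.01708 × 570 = 9.73 ≈ 10.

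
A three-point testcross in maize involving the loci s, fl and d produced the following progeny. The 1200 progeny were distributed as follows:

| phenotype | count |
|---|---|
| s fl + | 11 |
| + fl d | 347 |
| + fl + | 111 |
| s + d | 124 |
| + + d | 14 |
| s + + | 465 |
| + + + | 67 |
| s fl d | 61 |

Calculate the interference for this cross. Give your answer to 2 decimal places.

The two most frequent reciprocal classes, s + + and + fl d, are the parental types, so the F1 was s + + / + fl d.
The two rarest classes, s fl + and + + d, are the double crossovers. Comparing them with the parentals, only the fl allele has switched, so fl is the middle locus and the order is d – fl – s.
d–fl: (235 + 25)/1200 = 0.2167; fl–s: (128 + 25)/1200 = 0.1275.
Expected DCO frequency = 0.2167 × 0.1275 ≈ 0.02763; observed = 25/1200 ≈ 0.02083.
Coefficient of coincidence = 0.02083/0.02763 ≈ 0.75; interference = 1 − 0.75 = 0.25.

0.25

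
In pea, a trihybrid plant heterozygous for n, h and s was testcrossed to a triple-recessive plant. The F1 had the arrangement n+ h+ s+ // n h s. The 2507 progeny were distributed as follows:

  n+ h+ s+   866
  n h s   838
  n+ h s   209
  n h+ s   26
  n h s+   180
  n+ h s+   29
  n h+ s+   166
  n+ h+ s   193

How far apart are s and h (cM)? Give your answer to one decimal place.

17.1 cM

The two rarest classes, n+ h s+ and n h+ s, are the double crossovers. Comparing them with the parentals, only the h allele has switched, so h is the middle locus and the order is n – h – s.
Crossovers in the h–s interval produce the single-crossover classes n+ h+ s and n h s+ (193 + 180 = 373) plus the double crossovers (55).
RF(h–s) = (373 + 55) / 2507 = 428/2507 = 0.1707 → 17.1 cM.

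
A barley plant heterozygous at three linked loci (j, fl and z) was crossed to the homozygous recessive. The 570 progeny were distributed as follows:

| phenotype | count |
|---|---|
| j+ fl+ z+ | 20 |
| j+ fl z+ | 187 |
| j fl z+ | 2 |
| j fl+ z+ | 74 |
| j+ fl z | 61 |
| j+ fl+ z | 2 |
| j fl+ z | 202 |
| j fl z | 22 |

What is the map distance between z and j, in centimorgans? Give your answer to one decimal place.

The two most frequent reciprocal classes, j fl+ z and j+ fl z+, are the parental types, so the F1 was j fl+ z / j+ fl z+.
The two rarest classes, j+ fl+ z and j fl z+, are the double crossovers. Comparing them with the parentals, only the j allele has switched, so j is the middle locus and the order is fl – j – z.
Crossovers in the j–z interval produce the single-crossover classes j fl+ z+ and j+ fl z (74 + 61 = 135) plus the double crossovers (4).
RF(j–z) = (135 + 4) / 570 = 139/570 = 0.2439 → 24.4 centimorgans.

24.4 centimorgans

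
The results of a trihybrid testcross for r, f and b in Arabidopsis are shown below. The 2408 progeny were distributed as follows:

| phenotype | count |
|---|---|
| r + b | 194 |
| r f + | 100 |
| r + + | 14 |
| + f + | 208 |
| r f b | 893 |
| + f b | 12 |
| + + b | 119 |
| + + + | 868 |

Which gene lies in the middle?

r

The two most frequent reciprocal classes, r f b and + + +, are the parental types, so the F1 was r f b / + + +.
The two rarest classes, + f b and r + +, are the double crossovers. Comparing them with the parentals, only the r allele has switched, so r is the middle locus and the order is b – r – f.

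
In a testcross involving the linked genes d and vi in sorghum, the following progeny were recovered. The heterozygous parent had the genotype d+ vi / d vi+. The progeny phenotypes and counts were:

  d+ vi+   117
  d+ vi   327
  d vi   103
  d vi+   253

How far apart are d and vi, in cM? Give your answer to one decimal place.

The recombinant classes are d+ vi+ and d vi: 117 + 103 = 220.
Recombination frequency = 220/800 = 0.2750 ≈ 27.5%, i.e. 27.5 cM.

27.5 cM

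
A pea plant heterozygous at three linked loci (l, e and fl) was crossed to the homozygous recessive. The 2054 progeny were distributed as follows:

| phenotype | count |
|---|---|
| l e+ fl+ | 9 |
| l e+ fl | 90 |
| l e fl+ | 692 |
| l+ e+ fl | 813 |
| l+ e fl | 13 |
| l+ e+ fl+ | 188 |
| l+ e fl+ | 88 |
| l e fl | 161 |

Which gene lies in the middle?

e

The two most frequent reciprocal classes, l e fl+ and l+ e+ fl, are the parental types, so the F1 was l e fl+ / l+ e+ fl.
The two rarest classes, l e+ fl+ and l+ e fl, are the double crossovers. Comparing them with the parentals, only the e allele has switched, so e is the middle locus and the order is fl – e – l.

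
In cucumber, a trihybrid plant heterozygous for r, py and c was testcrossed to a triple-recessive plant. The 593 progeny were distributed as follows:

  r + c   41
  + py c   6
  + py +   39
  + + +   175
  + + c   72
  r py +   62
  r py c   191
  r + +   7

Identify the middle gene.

r

The two most frequent reciprocal classes, r py c and + + +, are the parental types, so the F1 was r py c / + + +.
The two rarest classes, + py c and r + +, are the double crossovers. Comparing them with the parentals, only the r allele has switched, so r is the middle locus and the order is py – r – c.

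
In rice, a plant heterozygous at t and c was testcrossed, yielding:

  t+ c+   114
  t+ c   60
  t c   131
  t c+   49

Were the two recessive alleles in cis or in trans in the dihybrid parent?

cis

The two most frequent classes are t+ c+ (114) and t c (131); these are the parental (non-recombinant) types.
So the F1 carried t+ c+ on one chromosome and t c on the other — the recessive alleles are on the same chromosome (cis / coupling).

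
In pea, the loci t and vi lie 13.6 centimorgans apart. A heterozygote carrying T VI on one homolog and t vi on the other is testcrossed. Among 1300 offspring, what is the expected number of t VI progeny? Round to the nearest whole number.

A map distance of 13.6 centimorgans corresponds to a recombination frequency of 0.136.
The F1 is T VI / t vi, so t VI is a recombinant gamete class with expected frequency r/2 = 0.136/2 = 0.0680.
Expected number = 0.0680 × 1300 = 88.40 ≈ 88.

88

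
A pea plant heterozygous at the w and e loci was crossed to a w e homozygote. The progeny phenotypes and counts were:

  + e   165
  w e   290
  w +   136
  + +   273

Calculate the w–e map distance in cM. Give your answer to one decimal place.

34.8 cM

The two most frequent classes, + + (273) and w e (290), are the parental types, so the F1 was + + / w e.
The recombinant classes are + e and w +: 165 + 136 = 301.
Recombination frequency = 301/864 = 0.3484 ≈ 34.8%, i.e. 34.8 cM.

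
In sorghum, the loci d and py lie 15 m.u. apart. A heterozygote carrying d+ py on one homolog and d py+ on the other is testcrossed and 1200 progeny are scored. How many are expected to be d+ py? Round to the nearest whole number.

510

A map distance of 15 m.u. corresponds to a recombination frequency of 0.150.
The F1 is d+ py / d py+, so d+ py is a parental gamete class with expected frequency (1 − r)/2 = 0.850/2 = 0.4250.
Expected number = 0.4250 × 1200 = 510.00 ≈ 510.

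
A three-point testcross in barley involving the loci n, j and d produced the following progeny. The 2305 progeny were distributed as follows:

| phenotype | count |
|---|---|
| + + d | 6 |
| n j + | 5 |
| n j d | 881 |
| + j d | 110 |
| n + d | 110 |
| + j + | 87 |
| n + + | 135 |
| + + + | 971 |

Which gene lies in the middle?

The two most frequent reciprocal classes, + + + and n j d, are the parental types, so the F1 was + + + / n j d.
The two rarest classes, + + d and n j +, are the double crossovers. Comparing them with the parentals, only the d allele has switched, so d is the middle locus and the order is n – d – j.

d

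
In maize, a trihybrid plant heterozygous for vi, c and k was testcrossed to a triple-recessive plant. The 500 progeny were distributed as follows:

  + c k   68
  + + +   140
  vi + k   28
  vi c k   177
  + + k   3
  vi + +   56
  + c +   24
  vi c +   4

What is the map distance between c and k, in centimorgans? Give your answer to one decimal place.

11.8 centimorgans

The two most frequent reciprocal classes, vi c k and + + +, are the parental types, so the F1 was vi c k / + + +.
The two rarest classes, vi c + and + + k, are the double crossovers. Comparing them with the parentals, only the k allele has switched, so k is the middle locus and the order is c – k – vi.
Crossovers in the c–k interval produce the single-crossover classes vi + k and + c + (28 + 24 = 52) plus the double crossovers (7).
RF(c–k) = (52 + 7) / 500 = 59/500 = 0.1180 → 11.8 centimorgans.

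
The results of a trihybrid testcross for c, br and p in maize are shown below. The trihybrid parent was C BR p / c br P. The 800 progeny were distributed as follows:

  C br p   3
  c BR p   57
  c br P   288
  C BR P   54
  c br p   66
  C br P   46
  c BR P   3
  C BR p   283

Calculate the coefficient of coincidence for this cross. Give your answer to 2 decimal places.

The two rarest classes, C br p and c BR P, are the double crossovers. Comparing them with the parentals, only the br allele has switched, so br is the middle locus and the order is p – br – c.
p–br: (120 + 6)/800 = 0.1575; br–c: (103 + 6)/800 = 0.1363.
Expected DCO frequency = 0.1575 × 0.1363 ≈ 0.02147; observed = 6/800 ≈ 0.00750.
Coefficient of coincidence = 0.00750/0.02147 ≈ 0.35.

0.35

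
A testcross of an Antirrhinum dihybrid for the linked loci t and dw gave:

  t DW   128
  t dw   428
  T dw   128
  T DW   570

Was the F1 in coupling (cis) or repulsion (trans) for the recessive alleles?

The two most frequent classes are T DW (570) and t dw (428); these are the parental (non-recombinant) types.
So the F1 carried T DW on one chromosome and t dw on the other — the recessive alleles are on the same chromosome (cis / coupling).

cis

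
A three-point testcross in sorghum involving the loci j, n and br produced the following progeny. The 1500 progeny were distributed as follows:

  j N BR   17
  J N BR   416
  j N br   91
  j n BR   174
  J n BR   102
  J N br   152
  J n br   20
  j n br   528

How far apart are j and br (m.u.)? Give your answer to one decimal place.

24.2 m.u.

The two most frequent reciprocal classes, J N BR and j n br, are the parental types, so the F1 was J N BR / j n br.
The two rarest classes, j N BR and J n br, are the double crossovers. Comparing them with the parentals, only the j allele has switched, so j is the middle locus and the order is n – j – br.
Crossovers in the j–br interval produce the single-crossover classes J N br and j n BR (152 + 174 = 326) plus the double crossovers (37).
RF(j–br) = (326 + 37) / 1500 = 363/1500 = 0.2420 → 24.2 m.u.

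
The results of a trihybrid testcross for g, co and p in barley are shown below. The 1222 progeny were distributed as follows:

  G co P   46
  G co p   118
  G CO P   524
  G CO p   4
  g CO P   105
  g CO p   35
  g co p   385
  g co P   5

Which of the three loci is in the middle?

p

The two most frequent reciprocal classes, G CO P and g co p, are the parental types, so the F1 was G CO P / g co p.
The two rarest classes, G CO p and g co P, are the double crossovers. Comparing them with the parentals, only the p allele has switched, so p is the middle locus and the order is co – p – g.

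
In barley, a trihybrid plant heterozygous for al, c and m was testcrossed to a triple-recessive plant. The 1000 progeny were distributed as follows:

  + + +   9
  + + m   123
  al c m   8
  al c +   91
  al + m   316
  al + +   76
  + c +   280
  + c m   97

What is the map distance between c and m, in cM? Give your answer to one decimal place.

19.0 cM

The two most frequent reciprocal classes, al + m and + c +, are the parental types, so the F1 was al + m / + c +.
The two rarest classes, al c m and + + +, are the double crossovers. Comparing them with the parentals, only the c allele has switched, so c is the middle locus and the order is m – c – al.
Crossovers in the m–c interval produce the single-crossover classes al + + and + c m (76 + 97 = 173) plus the double crossovers (17).
RF(m–c) = (173 + 17) / 1000 = 190/1000 = 0.1900 → 19.0 cM.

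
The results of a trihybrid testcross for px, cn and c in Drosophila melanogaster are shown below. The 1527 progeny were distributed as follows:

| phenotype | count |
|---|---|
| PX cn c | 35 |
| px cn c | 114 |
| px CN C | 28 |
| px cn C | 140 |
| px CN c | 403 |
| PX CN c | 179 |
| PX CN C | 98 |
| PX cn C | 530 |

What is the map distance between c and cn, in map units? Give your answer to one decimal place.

18.0 map units

The two most frequent reciprocal classes, px CN c and PX cn C, are the parental types, so the F1 was px CN c / PX cn C.
The two rarest classes, px CN C and PX cn c, are the double crossovers. Comparing them with the parentals, only the c allele has switched, so c is the middle locus and the order is cn – c – px.
Crossovers in the cn–c interval produce the single-crossover classes px cn c and PX CN C (114 + 98 = 212) plus the double crossovers (63).
RF(cn–c) = (212 + 63) / 1527 = 275/1527 = 0.1801 → 18.0 map units.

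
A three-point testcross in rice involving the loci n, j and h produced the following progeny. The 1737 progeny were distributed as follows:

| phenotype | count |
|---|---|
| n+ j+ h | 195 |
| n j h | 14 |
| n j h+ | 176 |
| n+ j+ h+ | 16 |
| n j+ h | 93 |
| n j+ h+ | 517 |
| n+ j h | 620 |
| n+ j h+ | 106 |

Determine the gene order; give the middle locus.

The two most frequent reciprocal classes, n+ j h and n j+ h+, are the parental types, so the F1 was n+ j h / n j+ h+.
The two rarest classes, n j h and n+ j+ h+, are the double crossovers. Comparing them with the parentals, only the n allele has switched, so n is the middle locus and the order is h – n – j.

n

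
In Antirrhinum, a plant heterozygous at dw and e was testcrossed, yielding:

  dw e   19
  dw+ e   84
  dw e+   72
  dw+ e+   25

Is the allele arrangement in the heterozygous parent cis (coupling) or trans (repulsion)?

trans

The two most frequent classes are dw+ e (84) and dw e+ (72); these are the parental (non-recombinant) types.
So the F1 carried dw+ e on one chromosome and dw e+ on the other — the recessive alleles are on opposite chromosomes (trans / repulsion).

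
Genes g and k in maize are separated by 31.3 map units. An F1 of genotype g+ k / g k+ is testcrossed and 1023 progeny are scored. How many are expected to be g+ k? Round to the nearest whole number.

A map distance of 31.3 map units corresponds to a recombination frequency of 0.313.
The F1 is g+ k / g k+, so g+ k is a parental gamete class with expected frequency (1 − r)/2 = 0.687/2 = 0.3435.
Expected number = 0.3435 × 1023 = 351.40 ≈ 351.

351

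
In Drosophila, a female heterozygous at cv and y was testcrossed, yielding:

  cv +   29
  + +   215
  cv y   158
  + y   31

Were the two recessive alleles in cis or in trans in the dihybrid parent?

cis

The two most frequent classes are + + (215) and cv y (158); these are the parental (non-recombinant) types.
So the F1 carried + + on one chromosome and cv y on the other — the recessive alleles are on the same chromosome (cis / coupling).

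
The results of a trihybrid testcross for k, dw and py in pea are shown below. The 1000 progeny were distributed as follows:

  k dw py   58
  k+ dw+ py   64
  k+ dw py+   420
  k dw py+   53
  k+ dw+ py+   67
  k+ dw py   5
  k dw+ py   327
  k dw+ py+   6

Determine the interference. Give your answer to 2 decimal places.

0.37

The two most frequent reciprocal classes, k dw+ py and k+ dw py+, are the parental types, so the F1 was k dw+ py / k+ dw py+.
The two rarest classes, k dw+ py+ and k+ dw py, are the double crossovers. Comparing them with the parentals, only the py allele has switched, so py is the middle locus and the order is k – py – dw.
k–py: (117 + 11)/1000 = 0.1280; py–dw: (125 + 11)/1000 = 0.1360.
Expected DCO frequency = 0.1280 × 0.1360 ≈ 0.01741; observed = 11/1000 ≈ 0.01100.
Coefficient of coincidence = 0.01100/0.01741 ≈ 0.63; interference = 1 − 0.63 = 0.37.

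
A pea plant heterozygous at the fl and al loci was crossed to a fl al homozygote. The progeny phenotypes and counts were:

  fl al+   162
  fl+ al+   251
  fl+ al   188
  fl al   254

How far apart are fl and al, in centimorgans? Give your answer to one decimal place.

The two most frequent classes, fl+ al+ (251) and fl al (254), are the parental types, so the F1 was fl+ al+ / fl al.
The recombinant classes are fl+ al and fl al+: 188 + 162 = 350.
Recombination frequency = 350/855 = 0.4094 ≈ 40.9%, i.e. 40.9 centimorgans.

40.9 centimorgans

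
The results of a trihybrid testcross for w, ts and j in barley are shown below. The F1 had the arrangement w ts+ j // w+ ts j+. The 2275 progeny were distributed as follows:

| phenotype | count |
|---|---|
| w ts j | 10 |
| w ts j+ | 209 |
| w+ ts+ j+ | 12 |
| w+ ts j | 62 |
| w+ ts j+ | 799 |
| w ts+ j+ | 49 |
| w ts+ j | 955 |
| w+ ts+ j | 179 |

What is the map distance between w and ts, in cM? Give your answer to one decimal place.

18.0 cM

The two rarest classes, w ts j and w+ ts+ j+, are the double crossovers. Comparing them with the parentals, only the ts allele has switched, so ts is the middle locus and the order is w – ts – j.
Crossovers in the w–ts interval produce the single-crossover classes w+ ts+ j and w ts j+ (179 + 209 = 388) plus the double crossovers (22).
RF(w–ts) = (388 + 22) / 2275 = 410/2275 = 0.1802 → 18.0 cM.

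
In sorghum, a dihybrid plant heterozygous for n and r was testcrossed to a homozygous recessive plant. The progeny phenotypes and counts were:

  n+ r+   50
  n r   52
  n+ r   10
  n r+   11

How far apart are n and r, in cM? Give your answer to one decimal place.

The two most frequent classes, n+ r+ (50) and n r (52), are the parental types, so the F1 was n+ r+ / n r.
The recombinant classes are n+ r and n r+: 10 + 11 = 21.
Recombination frequency = 21/123 = 0.1707 ≈ 17.1%, i.e. 17.1 cM.

17.1 cM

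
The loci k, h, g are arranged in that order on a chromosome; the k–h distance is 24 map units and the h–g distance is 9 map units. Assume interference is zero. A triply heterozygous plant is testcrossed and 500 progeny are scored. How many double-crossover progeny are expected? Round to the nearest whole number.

Map distances give recombination frequencies of 0.240 and 0.090 for the two intervals.
With no interference, expected double-crossover frequency = 0.240 × 0.090 = 0.02160.
Expected number = 0.02160 × 500 = 10.80 ≈ 11.

11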